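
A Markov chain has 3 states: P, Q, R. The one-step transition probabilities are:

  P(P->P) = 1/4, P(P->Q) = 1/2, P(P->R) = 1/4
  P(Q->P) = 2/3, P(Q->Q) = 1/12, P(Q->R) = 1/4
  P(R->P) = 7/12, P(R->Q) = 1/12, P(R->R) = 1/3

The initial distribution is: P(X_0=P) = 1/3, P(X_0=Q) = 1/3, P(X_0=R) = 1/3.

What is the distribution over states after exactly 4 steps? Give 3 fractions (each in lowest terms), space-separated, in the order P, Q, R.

Answer: 2339/5184 8587/31104 8483/31104

Derivation:
Propagating the distribution step by step (d_{t+1} = d_t * P):
d_0 = (P=1/3, Q=1/3, R=1/3)
  d_1[P] = 1/3*1/4 + 1/3*2/3 + 1/3*7/12 = 1/2
  d_1[Q] = 1/3*1/2 + 1/3*1/12 + 1/3*1/12 = 2/9
  d_1[R] = 1/3*1/4 + 1/3*1/4 + 1/3*1/3 = 5/18
d_1 = (P=1/2, Q=2/9, R=5/18)
  d_2[P] = 1/2*1/4 + 2/9*2/3 + 5/18*7/12 = 47/108
  d_2[Q] = 1/2*1/2 + 2/9*1/12 + 5/18*1/12 = 7/24
  d_2[R] = 1/2*1/4 + 2/9*1/4 + 5/18*1/3 = 59/216
d_2 = (P=47/108, Q=7/24, R=59/216)
  d_3[P] = 47/108*1/4 + 7/24*2/3 + 59/216*7/12 = 1199/2592
  d_3[Q] = 47/108*1/2 + 7/24*1/12 + 59/216*1/12 = 343/1296
  d_3[R] = 47/108*1/4 + 7/24*1/4 + 59/216*1/3 = 707/2592
d_3 = (P=1199/2592, Q=343/1296, R=707/2592)
  d_4[P] = 1199/2592*1/4 + 343/1296*2/3 + 707/2592*7/12 = 2339/5184
  d_4[Q] = 1199/2592*1/2 + 343/1296*1/12 + 707/2592*1/12 = 8587/31104
  d_4[R] = 1199/2592*1/4 + 343/1296*1/4 + 707/2592*1/3 = 8483/31104
d_4 = (P=2339/5184, Q=8587/31104, R=8483/31104)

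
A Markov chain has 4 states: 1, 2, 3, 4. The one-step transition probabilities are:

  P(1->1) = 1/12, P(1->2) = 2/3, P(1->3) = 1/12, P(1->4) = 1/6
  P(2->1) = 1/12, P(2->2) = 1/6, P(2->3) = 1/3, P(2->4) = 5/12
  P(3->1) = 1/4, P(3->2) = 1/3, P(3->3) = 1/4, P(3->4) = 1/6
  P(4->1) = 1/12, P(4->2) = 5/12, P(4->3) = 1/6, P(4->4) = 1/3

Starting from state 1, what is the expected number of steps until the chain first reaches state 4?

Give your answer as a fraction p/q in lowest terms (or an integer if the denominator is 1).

Let h_i = expected steps to first reach 4 from state i.
Boundary: h_4 = 0.
First-step equations for the other states:
  h_1 = 1 + 1/12*h_1 + 2/3*h_2 + 1/12*h_3 + 1/6*h_4
  h_2 = 1 + 1/12*h_1 + 1/6*h_2 + 1/3*h_3 + 5/12*h_4
  h_3 = 1 + 1/4*h_1 + 1/3*h_2 + 1/4*h_3 + 1/6*h_4

Substituting h_4 = 0 and rearranging gives the linear system (I - Q) h = 1:
  [11/12, -2/3, -1/12] . (h_1, h_2, h_3) = 1
  [-1/12, 5/6, -1/3] . (h_1, h_2, h_3) = 1
  [-1/4, -1/3, 3/4] . (h_1, h_2, h_3) = 1

Solving yields:
  h_1 = 64/17
  h_2 = 54/17
  h_3 = 4

Starting state is 1, so the expected hitting time is h_1 = 64/17.

Answer: 64/17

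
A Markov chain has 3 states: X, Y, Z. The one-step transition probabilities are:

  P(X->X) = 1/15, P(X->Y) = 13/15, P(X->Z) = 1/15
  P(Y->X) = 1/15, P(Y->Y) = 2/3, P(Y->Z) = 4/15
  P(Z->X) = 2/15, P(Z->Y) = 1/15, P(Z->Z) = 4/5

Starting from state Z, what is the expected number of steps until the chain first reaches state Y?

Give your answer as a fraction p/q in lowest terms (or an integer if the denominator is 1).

Let h_i = expected steps to first reach Y from state i.
Boundary: h_Y = 0.
First-step equations for the other states:
  h_X = 1 + 1/15*h_X + 13/15*h_Y + 1/15*h_Z
  h_Z = 1 + 2/15*h_X + 1/15*h_Y + 4/5*h_Z

Substituting h_Y = 0 and rearranging gives the linear system (I - Q) h = 1:
  [14/15, -1/15] . (h_X, h_Z) = 1
  [-2/15, 1/5] . (h_X, h_Z) = 1

Solving yields:
  h_X = 3/2
  h_Z = 6

Starting state is Z, so the expected hitting time is h_Z = 6.

Answer: 6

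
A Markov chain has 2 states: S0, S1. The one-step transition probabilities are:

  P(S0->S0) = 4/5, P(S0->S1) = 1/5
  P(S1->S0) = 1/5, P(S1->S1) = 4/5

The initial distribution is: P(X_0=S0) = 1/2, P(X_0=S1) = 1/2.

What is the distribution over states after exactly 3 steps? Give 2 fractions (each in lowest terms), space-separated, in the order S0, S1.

Answer: 1/2 1/2

Derivation:
Propagating the distribution step by step (d_{t+1} = d_t * P):
d_0 = (S0=1/2, S1=1/2)
  d_1[S0] = 1/2*4/5 + 1/2*1/5 = 1/2
  d_1[S1] = 1/2*1/5 + 1/2*4/5 = 1/2
d_1 = (S0=1/2, S1=1/2)
  d_2[S0] = 1/2*4/5 + 1/2*1/5 = 1/2
  d_2[S1] = 1/2*1/5 + 1/2*4/5 = 1/2
d_2 = (S0=1/2, S1=1/2)
  d_3[S0] = 1/2*4/5 + 1/2*1/5 = 1/2
  d_3[S1] = 1/2*1/5 + 1/2*4/5 = 1/2
d_3 = (S0=1/2, S1=1/2)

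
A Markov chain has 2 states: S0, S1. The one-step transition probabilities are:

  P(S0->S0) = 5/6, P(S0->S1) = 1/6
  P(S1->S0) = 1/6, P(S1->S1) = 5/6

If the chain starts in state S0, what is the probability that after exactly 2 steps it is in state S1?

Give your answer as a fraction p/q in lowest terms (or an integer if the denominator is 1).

Answer: 5/18

Derivation:
Computing P^2 by repeated multiplication:
P^1 =
  S0: [5/6, 1/6]
  S1: [1/6, 5/6]
P^2 =
  S0: [13/18, 5/18]
  S1: [5/18, 13/18]

(P^2)[S0 -> S1] = 5/18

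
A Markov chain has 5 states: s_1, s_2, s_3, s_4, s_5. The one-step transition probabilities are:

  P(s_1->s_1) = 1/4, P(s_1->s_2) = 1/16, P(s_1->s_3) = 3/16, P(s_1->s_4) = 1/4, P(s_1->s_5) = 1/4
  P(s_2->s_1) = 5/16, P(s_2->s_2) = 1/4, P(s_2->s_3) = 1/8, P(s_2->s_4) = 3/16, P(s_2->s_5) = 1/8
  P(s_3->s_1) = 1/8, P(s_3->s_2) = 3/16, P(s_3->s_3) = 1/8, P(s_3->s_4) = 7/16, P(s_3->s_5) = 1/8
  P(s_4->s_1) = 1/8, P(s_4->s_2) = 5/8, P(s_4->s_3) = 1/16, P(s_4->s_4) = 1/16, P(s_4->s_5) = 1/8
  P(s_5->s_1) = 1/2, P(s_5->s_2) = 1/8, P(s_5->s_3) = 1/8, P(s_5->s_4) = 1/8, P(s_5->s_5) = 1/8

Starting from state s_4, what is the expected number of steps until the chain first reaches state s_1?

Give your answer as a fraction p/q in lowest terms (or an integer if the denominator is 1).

Answer: 43136/10465

Derivation:
Let h_i = expected steps to first reach s_1 from state i.
Boundary: h_s_1 = 0.
First-step equations for the other states:
  h_s_2 = 1 + 5/16*h_s_1 + 1/4*h_s_2 + 1/8*h_s_3 + 3/16*h_s_4 + 1/8*h_s_5
  h_s_3 = 1 + 1/8*h_s_1 + 3/16*h_s_2 + 1/8*h_s_3 + 7/16*h_s_4 + 1/8*h_s_5
  h_s_4 = 1 + 1/8*h_s_1 + 5/8*h_s_2 + 1/16*h_s_3 + 1/16*h_s_4 + 1/8*h_s_5
  h_s_5 = 1 + 1/2*h_s_1 + 1/8*h_s_2 + 1/8*h_s_3 + 1/8*h_s_4 + 1/8*h_s_5

Substituting h_s_1 = 0 and rearranging gives the linear system (I - Q) h = 1:
  [3/4, -1/8, -3/16, -1/8] . (h_s_2, h_s_3, h_s_4, h_s_5) = 1
  [-3/16, 7/8, -7/16, -1/8] . (h_s_2, h_s_3, h_s_4, h_s_5) = 1
  [-5/8, -1/16, 15/16, -1/8] . (h_s_2, h_s_3, h_s_4, h_s_5) = 1
  [-1/8, -1/8, -1/8, 7/8] . (h_s_2, h_s_3, h_s_4, h_s_5) = 1

Solving yields:
  h_s_2 = 37376/10465
  h_s_3 = 45824/10465
  h_s_4 = 43136/10465
  h_s_5 = 30008/10465

Starting state is s_4, so the expected hitting time is h_s_4 = 43136/10465.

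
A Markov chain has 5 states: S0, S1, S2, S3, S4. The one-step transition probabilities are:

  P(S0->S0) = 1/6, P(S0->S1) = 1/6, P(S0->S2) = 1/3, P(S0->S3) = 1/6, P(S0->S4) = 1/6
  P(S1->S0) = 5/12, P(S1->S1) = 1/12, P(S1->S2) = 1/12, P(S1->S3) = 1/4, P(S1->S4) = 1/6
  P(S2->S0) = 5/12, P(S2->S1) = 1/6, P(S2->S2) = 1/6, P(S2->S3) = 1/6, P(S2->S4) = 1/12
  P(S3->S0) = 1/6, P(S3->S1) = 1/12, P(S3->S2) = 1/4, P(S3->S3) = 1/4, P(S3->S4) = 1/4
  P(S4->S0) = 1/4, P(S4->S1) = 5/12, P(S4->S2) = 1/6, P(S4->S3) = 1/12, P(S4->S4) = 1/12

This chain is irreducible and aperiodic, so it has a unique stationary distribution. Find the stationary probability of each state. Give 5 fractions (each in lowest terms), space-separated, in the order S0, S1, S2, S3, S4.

Answer: 299/1082 189/1082 231/1082 199/1082 82/541

Derivation:
The stationary distribution satisfies pi = pi * P, i.e.:
  pi_S0 = 1/6*pi_S0 + 5/12*pi_S1 + 5/12*pi_S2 + 1/6*pi_S3 + 1/4*pi_S4
  pi_S1 = 1/6*pi_S0 + 1/12*pi_S1 + 1/6*pi_S2 + 1/12*pi_S3 + 5/12*pi_S4
  pi_S2 = 1/3*pi_S0 + 1/12*pi_S1 + 1/6*pi_S2 + 1/4*pi_S3 + 1/6*pi_S4
  pi_S3 = 1/6*pi_S0 + 1/4*pi_S1 + 1/6*pi_S2 + 1/4*pi_S3 + 1/12*pi_S4
  pi_S4 = 1/6*pi_S0 + 1/6*pi_S1 + 1/12*pi_S2 + 1/4*pi_S3 + 1/12*pi_S4
with normalization: pi_S0 + pi_S1 + pi_S2 + pi_S3 + pi_S4 = 1.

Using the first 4 balance equations plus normalization, the linear system A*pi = b is:
  [-5/6, 5/12, 5/12, 1/6, 1/4] . pi = 0
  [1/6, -11/12, 1/6, 1/12, 5/12] . pi = 0
  [1/3, 1/12, -5/6, 1/4, 1/6] . pi = 0
  [1/6, 1/4, 1/6, -3/4, 1/12] . pi = 0
  [1, 1, 1, 1, 1] . pi = 1

Solving yields:
  pi_S0 = 299/1082
  pi_S1 = 189/1082
  pi_S2 = 231/1082
  pi_S3 = 199/1082
  pi_S4 = 82/541

Verification (pi * P):
  299/1082*1/6 + 189/1082*5/12 + 231/1082*5/12 + 199/1082*1/6 + 82/541*1/4 = 299/1082 = pi_S0  (ok)
  299/1082*1/6 + 189/1082*1/12 + 231/1082*1/6 + 199/1082*1/12 + 82/541*5/12 = 189/1082 = pi_S1  (ok)
  299/1082*1/3 + 189/1082*1/12 + 231/1082*1/6 + 199/1082*1/4 + 82/541*1/6 = 231/1082 = pi_S2  (ok)
  299/1082*1/6 + 189/1082*1/4 + 231/1082*1/6 + 199/1082*1/4 + 82/541*1/12 = 199/1082 = pi_S3  (ok)
  299/1082*1/6 + 189/1082*1/6 + 231/1082*1/12 + 199/1082*1/4 + 82/541*1/12 = 82/541 = pi_S4  (ok)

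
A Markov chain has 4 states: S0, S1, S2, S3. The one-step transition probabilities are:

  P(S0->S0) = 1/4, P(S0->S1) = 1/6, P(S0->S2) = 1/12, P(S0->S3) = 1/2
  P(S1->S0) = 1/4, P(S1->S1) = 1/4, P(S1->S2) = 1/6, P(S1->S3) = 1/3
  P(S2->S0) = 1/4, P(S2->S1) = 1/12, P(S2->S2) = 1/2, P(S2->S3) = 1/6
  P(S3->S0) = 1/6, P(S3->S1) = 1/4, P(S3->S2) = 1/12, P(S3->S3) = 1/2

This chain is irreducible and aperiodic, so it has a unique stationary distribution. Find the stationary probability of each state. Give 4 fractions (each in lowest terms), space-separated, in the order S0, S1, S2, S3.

The stationary distribution satisfies pi = pi * P, i.e.:
  pi_S0 = 1/4*pi_S0 + 1/4*pi_S1 + 1/4*pi_S2 + 1/6*pi_S3
  pi_S1 = 1/6*pi_S0 + 1/4*pi_S1 + 1/12*pi_S2 + 1/4*pi_S3
  pi_S2 = 1/12*pi_S0 + 1/6*pi_S1 + 1/2*pi_S2 + 1/12*pi_S3
  pi_S3 = 1/2*pi_S0 + 1/3*pi_S1 + 1/6*pi_S2 + 1/2*pi_S3
with normalization: pi_S0 + pi_S1 + pi_S2 + pi_S3 = 1.

Using the first 3 balance equations plus normalization, the linear system A*pi = b is:
  [-3/4, 1/4, 1/4, 1/6] . pi = 0
  [1/6, -3/4, 1/12, 1/4] . pi = 0
  [1/12, 1/6, -1/2, 1/12] . pi = 0
  [1, 1, 1, 1] . pi = 1

Solving yields:
  pi_S0 = 103/477
  pi_S1 = 97/477
  pi_S2 = 82/477
  pi_S3 = 65/159

Verification (pi * P):
  103/477*1/4 + 97/477*1/4 + 82/477*1/4 + 65/159*1/6 = 103/477 = pi_S0  (ok)
  103/477*1/6 + 97/477*1/4 + 82/477*1/12 + 65/159*1/4 = 97/477 = pi_S1  (ok)
  103/477*1/12 + 97/477*1/6 + 82/477*1/2 + 65/159*1/12 = 82/477 = pi_S2  (ok)
  103/477*1/2 + 97/477*1/3 + 82/477*1/6 + 65/159*1/2 = 65/159 = pi_S3  (ok)

Answer: 103/477 97/477 82/477 65/159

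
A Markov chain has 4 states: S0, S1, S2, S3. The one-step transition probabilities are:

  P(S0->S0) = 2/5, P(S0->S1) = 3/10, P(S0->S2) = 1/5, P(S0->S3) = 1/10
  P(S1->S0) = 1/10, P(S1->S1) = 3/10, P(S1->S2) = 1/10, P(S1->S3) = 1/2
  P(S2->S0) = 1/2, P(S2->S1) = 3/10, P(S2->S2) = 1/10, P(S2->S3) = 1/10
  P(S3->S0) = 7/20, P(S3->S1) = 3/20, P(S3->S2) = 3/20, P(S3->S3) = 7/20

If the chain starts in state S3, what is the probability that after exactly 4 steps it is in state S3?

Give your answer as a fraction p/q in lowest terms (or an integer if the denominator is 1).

Answer: 43259/160000

Derivation:
Computing P^4 by repeated multiplication:
P^1 =
  S0: [2/5, 3/10, 1/5, 1/10]
  S1: [1/10, 3/10, 1/10, 1/2]
  S2: [1/2, 3/10, 1/10, 1/10]
  S3: [7/20, 3/20, 3/20, 7/20]
P^2 =
  S0: [13/40, 57/200, 29/200, 49/200]
  S1: [59/200, 9/40, 27/200, 69/200]
  S2: [63/200, 57/200, 31/200, 49/200]
  S3: [141/400, 99/400, 61/400, 99/400]
P^3 =
  S0: [1267/4000, 1053/4000, 579/4000, 1101/4000]
  S1: [263/800, 993/4000, 587/4000, 221/800]
  S2: [1271/4000, 1053/4000, 23/160, 1101/4000]
  S3: [2629/8000, 2103/8000, 1181/8000, 2087/8000]
P^4 =
  S0: [25739/80000, 20697/80000, 2327/16000, 21929/80000]
  S1: [26111/80000, 4137/16000, 2347/16000, 21469/80000]
  S2: [25731/80000, 20697/80000, 11643/80000, 21929/80000]
  S3: [51657/160000, 41739/160000, 4669/32000, 43259/160000]

(P^4)[S3 -> S3] = 43259/160000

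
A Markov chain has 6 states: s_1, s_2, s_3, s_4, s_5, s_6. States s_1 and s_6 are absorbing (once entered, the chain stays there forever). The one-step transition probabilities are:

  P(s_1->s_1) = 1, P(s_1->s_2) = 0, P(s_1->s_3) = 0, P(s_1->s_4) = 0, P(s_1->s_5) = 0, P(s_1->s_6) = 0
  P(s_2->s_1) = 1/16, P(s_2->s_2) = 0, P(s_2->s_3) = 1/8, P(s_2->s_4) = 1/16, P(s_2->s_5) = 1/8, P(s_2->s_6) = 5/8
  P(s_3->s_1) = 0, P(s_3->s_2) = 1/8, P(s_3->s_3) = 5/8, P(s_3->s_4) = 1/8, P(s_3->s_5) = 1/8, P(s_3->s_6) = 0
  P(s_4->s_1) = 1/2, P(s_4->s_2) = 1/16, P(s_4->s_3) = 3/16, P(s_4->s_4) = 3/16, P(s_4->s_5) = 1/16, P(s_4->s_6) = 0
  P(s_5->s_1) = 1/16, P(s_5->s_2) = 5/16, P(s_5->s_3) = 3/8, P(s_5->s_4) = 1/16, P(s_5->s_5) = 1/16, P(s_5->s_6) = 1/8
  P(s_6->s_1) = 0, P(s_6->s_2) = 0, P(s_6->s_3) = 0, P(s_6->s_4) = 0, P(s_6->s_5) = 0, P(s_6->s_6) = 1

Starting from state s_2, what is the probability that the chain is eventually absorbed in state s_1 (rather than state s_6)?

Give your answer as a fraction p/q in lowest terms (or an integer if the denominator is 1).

Let a_i = P(absorbed in s_1 | start in state i).
Boundary conditions: a_s_1 = 1, a_s_6 = 0.
For each transient state i, a_i = sum_j P(i->j) * a_j:
  a_s_2 = 1/16*a_s_1 + 0*a_s_2 + 1/8*a_s_3 + 1/16*a_s_4 + 1/8*a_s_5 + 5/8*a_s_6
  a_s_3 = 0*a_s_1 + 1/8*a_s_2 + 5/8*a_s_3 + 1/8*a_s_4 + 1/8*a_s_5 + 0*a_s_6
  a_s_4 = 1/2*a_s_1 + 1/16*a_s_2 + 3/16*a_s_3 + 3/16*a_s_4 + 1/16*a_s_5 + 0*a_s_6
  a_s_5 = 1/16*a_s_1 + 5/16*a_s_2 + 3/8*a_s_3 + 1/16*a_s_4 + 1/16*a_s_5 + 1/8*a_s_6

Substituting a_s_1 = 1 and a_s_6 = 0, rearrange to (I - Q) a = r where r[i] = P(i -> s_1):
  [1, -1/8, -1/16, -1/8] . (a_s_2, a_s_3, a_s_4, a_s_5) = 1/16
  [-1/8, 3/8, -1/8, -1/8] . (a_s_2, a_s_3, a_s_4, a_s_5) = 0
  [-1/16, -3/16, 13/16, -1/16] . (a_s_2, a_s_3, a_s_4, a_s_5) = 1/2
  [-5/16, -3/8, -1/16, 15/16] . (a_s_2, a_s_3, a_s_4, a_s_5) = 1/16

Solving yields:
  a_s_2 = 317/1495
  a_s_3 = 669/1495
  a_s_4 = 1141/1495
  a_s_5 = 549/1495

Starting state is s_2, so the absorption probability is a_s_2 = 317/1495.

Answer: 317/1495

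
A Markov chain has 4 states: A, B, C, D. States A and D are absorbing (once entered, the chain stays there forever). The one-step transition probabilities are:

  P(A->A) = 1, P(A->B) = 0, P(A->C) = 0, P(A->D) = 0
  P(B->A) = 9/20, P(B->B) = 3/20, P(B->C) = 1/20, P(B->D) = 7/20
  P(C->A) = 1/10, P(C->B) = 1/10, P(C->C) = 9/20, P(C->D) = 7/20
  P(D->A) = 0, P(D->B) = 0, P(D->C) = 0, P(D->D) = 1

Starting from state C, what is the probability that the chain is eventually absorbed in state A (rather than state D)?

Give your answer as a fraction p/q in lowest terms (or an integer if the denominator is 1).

Let a_i = P(absorbed in A | start in state i).
Boundary conditions: a_A = 1, a_D = 0.
For each transient state i, a_i = sum_j P(i->j) * a_j:
  a_B = 9/20*a_A + 3/20*a_B + 1/20*a_C + 7/20*a_D
  a_C = 1/10*a_A + 1/10*a_B + 9/20*a_C + 7/20*a_D

Substituting a_A = 1 and a_D = 0, rearrange to (I - Q) a = r where r[i] = P(i -> A):
  [17/20, -1/20] . (a_B, a_C) = 9/20
  [-1/10, 11/20] . (a_B, a_C) = 1/10

Solving yields:
  a_B = 101/185
  a_C = 52/185

Starting state is C, so the absorption probability is a_C = 52/185.

Answer: 52/185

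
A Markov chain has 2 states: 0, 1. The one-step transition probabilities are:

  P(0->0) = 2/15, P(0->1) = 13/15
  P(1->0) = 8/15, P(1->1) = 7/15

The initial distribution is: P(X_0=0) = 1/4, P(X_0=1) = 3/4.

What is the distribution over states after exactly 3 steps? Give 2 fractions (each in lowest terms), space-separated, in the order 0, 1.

Propagating the distribution step by step (d_{t+1} = d_t * P):
d_0 = (0=1/4, 1=3/4)
  d_1[0] = 1/4*2/15 + 3/4*8/15 = 13/30
  d_1[1] = 1/4*13/15 + 3/4*7/15 = 17/30
d_1 = (0=13/30, 1=17/30)
  d_2[0] = 13/30*2/15 + 17/30*8/15 = 9/25
  d_2[1] = 13/30*13/15 + 17/30*7/15 = 16/25
d_2 = (0=9/25, 1=16/25)
  d_3[0] = 9/25*2/15 + 16/25*8/15 = 146/375
  d_3[1] = 9/25*13/15 + 16/25*7/15 = 229/375
d_3 = (0=146/375, 1=229/375)

Answer: 146/375 229/375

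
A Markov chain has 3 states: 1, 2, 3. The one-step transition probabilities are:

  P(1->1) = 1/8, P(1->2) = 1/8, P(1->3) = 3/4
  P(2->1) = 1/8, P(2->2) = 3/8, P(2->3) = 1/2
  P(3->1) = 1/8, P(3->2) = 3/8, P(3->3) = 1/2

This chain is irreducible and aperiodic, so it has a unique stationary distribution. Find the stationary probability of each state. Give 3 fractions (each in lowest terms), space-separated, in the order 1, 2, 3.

Answer: 1/8 11/32 17/32

Derivation:
The stationary distribution satisfies pi = pi * P, i.e.:
  pi_1 = 1/8*pi_1 + 1/8*pi_2 + 1/8*pi_3
  pi_2 = 1/8*pi_1 + 3/8*pi_2 + 3/8*pi_3
  pi_3 = 3/4*pi_1 + 1/2*pi_2 + 1/2*pi_3
with normalization: pi_1 + pi_2 + pi_3 = 1.

Using the first 2 balance equations plus normalization, the linear system A*pi = b is:
  [-7/8, 1/8, 1/8] . pi = 0
  [1/8, -5/8, 3/8] . pi = 0
  [1, 1, 1] . pi = 1

Solving yields:
  pi_1 = 1/8
  pi_2 = 11/32
  pi_3 = 17/32

Verification (pi * P):
  1/8*1/8 + 11/32*1/8 + 17/32*1/8 = 1/8 = pi_1  (ok)
  1/8*1/8 + 11/32*3/8 + 17/32*3/8 = 11/32 = pi_2  (ok)
  1/8*3/4 + 11/32*1/2 + 17/32*1/2 = 17/32 = pi_3  (ok)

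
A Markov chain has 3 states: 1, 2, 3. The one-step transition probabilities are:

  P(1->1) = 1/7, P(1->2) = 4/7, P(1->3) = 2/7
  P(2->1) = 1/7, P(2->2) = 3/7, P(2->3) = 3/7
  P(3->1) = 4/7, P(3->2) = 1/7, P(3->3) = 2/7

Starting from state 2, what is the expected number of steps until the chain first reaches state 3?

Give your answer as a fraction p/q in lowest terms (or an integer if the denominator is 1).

Answer: 49/20

Derivation:
Let h_i = expected steps to first reach 3 from state i.
Boundary: h_3 = 0.
First-step equations for the other states:
  h_1 = 1 + 1/7*h_1 + 4/7*h_2 + 2/7*h_3
  h_2 = 1 + 1/7*h_1 + 3/7*h_2 + 3/7*h_3

Substituting h_3 = 0 and rearranging gives the linear system (I - Q) h = 1:
  [6/7, -4/7] . (h_1, h_2) = 1
  [-1/7, 4/7] . (h_1, h_2) = 1

Solving yields:
  h_1 = 14/5
  h_2 = 49/20

Starting state is 2, so the expected hitting time is h_2 = 49/20.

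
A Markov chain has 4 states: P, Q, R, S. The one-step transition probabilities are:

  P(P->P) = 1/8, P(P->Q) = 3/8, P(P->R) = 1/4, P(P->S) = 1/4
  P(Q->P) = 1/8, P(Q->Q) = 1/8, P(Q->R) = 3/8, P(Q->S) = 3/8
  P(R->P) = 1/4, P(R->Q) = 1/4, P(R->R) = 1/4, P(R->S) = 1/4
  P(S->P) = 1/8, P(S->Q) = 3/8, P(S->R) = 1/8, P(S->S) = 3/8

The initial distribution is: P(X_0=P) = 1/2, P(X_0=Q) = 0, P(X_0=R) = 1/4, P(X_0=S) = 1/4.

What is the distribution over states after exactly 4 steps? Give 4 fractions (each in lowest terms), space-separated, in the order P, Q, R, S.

Answer: 2543/16384 4513/16384 4001/16384 5327/16384

Derivation:
Propagating the distribution step by step (d_{t+1} = d_t * P):
d_0 = (P=1/2, Q=0, R=1/4, S=1/4)
  d_1[P] = 1/2*1/8 + 0*1/8 + 1/4*1/4 + 1/4*1/8 = 5/32
  d_1[Q] = 1/2*3/8 + 0*1/8 + 1/4*1/4 + 1/4*3/8 = 11/32
  d_1[R] = 1/2*1/4 + 0*3/8 + 1/4*1/4 + 1/4*1/8 = 7/32
  d_1[S] = 1/2*1/4 + 0*3/8 + 1/4*1/4 + 1/4*3/8 = 9/32
d_1 = (P=5/32, Q=11/32, R=7/32, S=9/32)
  d_2[P] = 5/32*1/8 + 11/32*1/8 + 7/32*1/4 + 9/32*1/8 = 39/256
  d_2[Q] = 5/32*3/8 + 11/32*1/8 + 7/32*1/4 + 9/32*3/8 = 67/256
  d_2[R] = 5/32*1/4 + 11/32*3/8 + 7/32*1/4 + 9/32*1/8 = 33/128
  d_2[S] = 5/32*1/4 + 11/32*3/8 + 7/32*1/4 + 9/32*3/8 = 21/64
d_2 = (P=39/256, Q=67/256, R=33/128, S=21/64)
  d_3[P] = 39/256*1/8 + 67/256*1/8 + 33/128*1/4 + 21/64*1/8 = 161/1024
  d_3[Q] = 39/256*3/8 + 67/256*1/8 + 33/128*1/4 + 21/64*3/8 = 71/256
  d_3[R] = 39/256*1/4 + 67/256*3/8 + 33/128*1/4 + 21/64*1/8 = 495/2048
  d_3[S] = 39/256*1/4 + 67/256*3/8 + 33/128*1/4 + 21/64*3/8 = 663/2048
d_3 = (P=161/1024, Q=71/256, R=495/2048, S=663/2048)
  d_4[P] = 161/1024*1/8 + 71/256*1/8 + 495/2048*1/4 + 663/2048*1/8 = 2543/16384
  d_4[Q] = 161/1024*3/8 + 71/256*1/8 + 495/2048*1/4 + 663/2048*3/8 = 4513/16384
  d_4[R] = 161/1024*1/4 + 71/256*3/8 + 495/2048*1/4 + 663/2048*1/8 = 4001/16384
  d_4[S] = 161/1024*1/4 + 71/256*3/8 + 495/2048*1/4 + 663/2048*3/8 = 5327/16384
d_4 = (P=2543/16384, Q=4513/16384, R=4001/16384, S=5327/16384)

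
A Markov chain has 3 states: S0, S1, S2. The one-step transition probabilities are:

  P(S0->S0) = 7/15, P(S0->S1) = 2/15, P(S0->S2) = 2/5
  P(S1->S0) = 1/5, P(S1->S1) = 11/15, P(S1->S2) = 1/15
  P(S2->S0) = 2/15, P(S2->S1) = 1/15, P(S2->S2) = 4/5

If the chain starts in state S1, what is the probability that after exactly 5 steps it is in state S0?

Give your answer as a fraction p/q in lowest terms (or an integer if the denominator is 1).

Computing P^5 by repeated multiplication:
P^1 =
  S0: [7/15, 2/15, 2/5]
  S1: [1/5, 11/15, 1/15]
  S2: [2/15, 1/15, 4/5]
P^2 =
  S0: [67/225, 14/75, 116/225]
  S1: [56/225, 128/225, 41/225]
  S2: [41/225, 3/25, 157/225]
P^3 =
  S0: [827/3375, 712/3375, 68/125]
  S1: [286/1125, 1561/3375, 956/3375]
  S2: [682/3375, 536/3375, 719/1125]
P^4 =
  S0: [11597/50625, 1258/5625, 27706/50625]
  S1: [12601/50625, 19843/50625, 18181/50625]
  S2: [10696/50625, 3139/16875, 30512/50625]
P^5 =
  S0: [170557/759375, 175442/759375, 137792/253125]
  S1: [61366/253125, 261656/759375, 313621/759375]
  S2: [164147/759375, 155491/759375, 146579/253125]

(P^5)[S1 -> S0] = 61366/253125

Answer: 61366/253125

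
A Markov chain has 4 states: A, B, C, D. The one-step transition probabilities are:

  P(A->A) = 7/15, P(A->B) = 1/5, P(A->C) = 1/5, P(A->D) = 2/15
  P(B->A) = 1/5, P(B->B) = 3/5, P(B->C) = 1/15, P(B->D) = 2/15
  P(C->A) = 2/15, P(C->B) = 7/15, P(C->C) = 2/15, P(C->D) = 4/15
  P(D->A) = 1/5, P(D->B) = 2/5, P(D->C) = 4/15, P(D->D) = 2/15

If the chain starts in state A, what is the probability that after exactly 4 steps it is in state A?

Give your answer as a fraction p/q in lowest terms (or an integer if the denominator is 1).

Computing P^4 by repeated multiplication:
P^1 =
  A: [7/15, 1/5, 1/5, 2/15]
  B: [1/5, 3/5, 1/15, 2/15]
  C: [2/15, 7/15, 2/15, 4/15]
  D: [1/5, 2/5, 4/15, 2/15]
P^2 =
  A: [14/45, 9/25, 38/225, 4/25]
  B: [56/225, 109/225, 28/225, 32/225]
  C: [17/75, 107/225, 11/75, 34/225]
  D: [53/225, 103/225, 31/225, 38/225]
P^3 =
  A: [917/3375, 1421/3375, 511/3375, 526/3375]
  B: [871/3375, 1537/3375, 461/3375, 506/3375]
  C: [94/375, 517/1125, 154/1125, 172/1125]
  D: [856/3375, 1531/3375, 476/3375, 512/3375]
P^4 =
  A: [13282/50625, 22273/50625, 7298/50625, 7772/50625]
  B: [13148/50625, 22709/50625, 7096/50625, 7672/50625]
  C: [4349/16875, 7609/16875, 2359/16875, 2558/16875]
  D: [13073/50625, 22751/50625, 7099/50625, 7702/50625]

(P^4)[A -> A] = 13282/50625

Answer: 13282/50625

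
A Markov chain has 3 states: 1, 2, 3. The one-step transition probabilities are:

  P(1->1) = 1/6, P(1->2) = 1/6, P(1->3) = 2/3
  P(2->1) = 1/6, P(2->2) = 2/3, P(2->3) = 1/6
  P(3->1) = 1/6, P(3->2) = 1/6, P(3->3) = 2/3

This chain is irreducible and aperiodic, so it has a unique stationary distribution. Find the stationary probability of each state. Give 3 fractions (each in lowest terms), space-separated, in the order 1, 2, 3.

Answer: 1/6 1/3 1/2

Derivation:
The stationary distribution satisfies pi = pi * P, i.e.:
  pi_1 = 1/6*pi_1 + 1/6*pi_2 + 1/6*pi_3
  pi_2 = 1/6*pi_1 + 2/3*pi_2 + 1/6*pi_3
  pi_3 = 2/3*pi_1 + 1/6*pi_2 + 2/3*pi_3
with normalization: pi_1 + pi_2 + pi_3 = 1.

Using the first 2 balance equations plus normalization, the linear system A*pi = b is:
  [-5/6, 1/6, 1/6] . pi = 0
  [1/6, -1/3, 1/6] . pi = 0
  [1, 1, 1] . pi = 1

Solving yields:
  pi_1 = 1/6
  pi_2 = 1/3
  pi_3 = 1/2

Verification (pi * P):
  1/6*1/6 + 1/3*1/6 + 1/2*1/6 = 1/6 = pi_1  (ok)
  1/6*1/6 + 1/3*2/3 + 1/2*1/6 = 1/3 = pi_2  (ok)
  1/6*2/3 + 1/3*1/6 + 1/2*2/3 = 1/2 = pi_3  (ok)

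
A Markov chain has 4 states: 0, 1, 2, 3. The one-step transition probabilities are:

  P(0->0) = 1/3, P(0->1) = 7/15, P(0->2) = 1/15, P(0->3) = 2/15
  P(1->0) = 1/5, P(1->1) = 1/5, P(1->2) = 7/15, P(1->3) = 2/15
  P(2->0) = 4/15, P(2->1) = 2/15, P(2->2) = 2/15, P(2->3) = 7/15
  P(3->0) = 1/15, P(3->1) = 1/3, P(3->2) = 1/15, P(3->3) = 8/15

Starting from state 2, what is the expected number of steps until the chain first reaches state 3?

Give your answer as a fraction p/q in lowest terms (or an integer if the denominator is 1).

Answer: 1005/299

Derivation:
Let h_i = expected steps to first reach 3 from state i.
Boundary: h_3 = 0.
First-step equations for the other states:
  h_0 = 1 + 1/3*h_0 + 7/15*h_1 + 1/15*h_2 + 2/15*h_3
  h_1 = 1 + 1/5*h_0 + 1/5*h_1 + 7/15*h_2 + 2/15*h_3
  h_2 = 1 + 4/15*h_0 + 2/15*h_1 + 2/15*h_2 + 7/15*h_3

Substituting h_3 = 0 and rearranging gives the linear system (I - Q) h = 1:
  [2/3, -7/15, -1/15] . (h_0, h_1, h_2) = 1
  [-1/5, 4/5, -7/15] . (h_0, h_1, h_2) = 1
  [-4/15, -2/15, 13/15] . (h_0, h_1, h_2) = 1

Solving yields:
  h_0 = 1480/299
  h_1 = 1330/299
  h_2 = 1005/299

Starting state is 2, so the expected hitting time is h_2 = 1005/299.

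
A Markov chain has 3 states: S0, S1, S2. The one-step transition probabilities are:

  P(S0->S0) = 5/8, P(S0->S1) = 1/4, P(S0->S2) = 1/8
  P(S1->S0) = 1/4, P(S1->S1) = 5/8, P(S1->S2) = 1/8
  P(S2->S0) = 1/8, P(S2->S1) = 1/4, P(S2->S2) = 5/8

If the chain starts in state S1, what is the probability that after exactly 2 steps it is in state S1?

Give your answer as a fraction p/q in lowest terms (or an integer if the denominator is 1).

Computing P^2 by repeated multiplication:
P^1 =
  S0: [5/8, 1/4, 1/8]
  S1: [1/4, 5/8, 1/8]
  S2: [1/8, 1/4, 5/8]
P^2 =
  S0: [15/32, 11/32, 3/16]
  S1: [21/64, 31/64, 3/16]
  S2: [7/32, 11/32, 7/16]

(P^2)[S1 -> S1] = 31/64

Answer: 31/64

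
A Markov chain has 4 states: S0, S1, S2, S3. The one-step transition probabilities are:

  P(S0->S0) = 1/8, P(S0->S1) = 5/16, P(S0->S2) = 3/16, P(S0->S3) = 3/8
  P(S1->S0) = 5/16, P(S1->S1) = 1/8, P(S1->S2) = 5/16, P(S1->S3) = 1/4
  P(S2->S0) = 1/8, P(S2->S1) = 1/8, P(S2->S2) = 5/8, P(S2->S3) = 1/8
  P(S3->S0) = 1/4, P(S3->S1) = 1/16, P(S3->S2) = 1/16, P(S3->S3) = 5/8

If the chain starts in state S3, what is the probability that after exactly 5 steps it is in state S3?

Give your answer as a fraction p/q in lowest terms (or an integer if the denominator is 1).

Answer: 26443/65536

Derivation:
Computing P^5 by repeated multiplication:
P^1 =
  S0: [1/8, 5/16, 3/16, 3/8]
  S1: [5/16, 1/8, 5/16, 1/4]
  S2: [1/8, 1/8, 5/8, 1/8]
  S3: [1/4, 1/16, 1/16, 5/8]
P^2 =
  S0: [59/256, 1/8, 67/256, 49/128]
  S1: [23/128, 43/256, 79/256, 11/32]
  S2: [21/128, 9/64, 59/128, 15/64]
  S3: [55/256, 17/128, 37/256, 65/128]
P^3 =
  S0: [201/1024, 591/4096, 1105/4096, 399/1024]
  S1: [817/4096, 281/2048, 1231/4096, 743/2048]
  S2: [185/1024, 289/2048, 773/2048, 77/256]
  S3: [437/2048, 547/4096, 835/4096, 115/256]
P^4 =
  S0: [13157/65536, 563/4096, 18013/65536, 12679/32768]
  S1: [6425/32768, 9157/65536, 19057/65536, 3059/8192]
  S2: [6195/32768, 2295/16384, 10901/32768, 5541/16384]
  S3: [13513/65536, 4487/32768, 15547/65536, 13751/32768]
P^5 =
  S0: [52203/262144, 145185/1048576, 289999/1048576, 101145/262144]
  S1: [207487/1048576, 72575/524288, 299377/1048576, 198281/524288]
  S2: [50735/262144, 73039/524288, 161627/524288, 23519/65536]
  S3: [106499/524288, 144109/1048576, 268381/1048576, 26443/65536]

(P^5)[S3 -> S3] = 26443/65536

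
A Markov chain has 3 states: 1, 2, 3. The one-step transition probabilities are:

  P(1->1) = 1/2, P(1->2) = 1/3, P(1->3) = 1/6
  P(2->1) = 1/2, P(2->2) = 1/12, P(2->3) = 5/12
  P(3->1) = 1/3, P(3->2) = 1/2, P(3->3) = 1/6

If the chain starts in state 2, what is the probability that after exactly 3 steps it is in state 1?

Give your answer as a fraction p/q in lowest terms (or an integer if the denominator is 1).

Computing P^3 by repeated multiplication:
P^1 =
  1: [1/2, 1/3, 1/6]
  2: [1/2, 1/12, 5/12]
  3: [1/3, 1/2, 1/6]
P^2 =
  1: [17/36, 5/18, 1/4]
  2: [31/72, 55/144, 3/16]
  3: [17/36, 17/72, 7/24]
P^3 =
  1: [11/24, 11/36, 17/72]
  2: [15/32, 155/576, 151/576]
  3: [65/144, 31/96, 65/288]

(P^3)[2 -> 1] = 15/32

Answer: 15/32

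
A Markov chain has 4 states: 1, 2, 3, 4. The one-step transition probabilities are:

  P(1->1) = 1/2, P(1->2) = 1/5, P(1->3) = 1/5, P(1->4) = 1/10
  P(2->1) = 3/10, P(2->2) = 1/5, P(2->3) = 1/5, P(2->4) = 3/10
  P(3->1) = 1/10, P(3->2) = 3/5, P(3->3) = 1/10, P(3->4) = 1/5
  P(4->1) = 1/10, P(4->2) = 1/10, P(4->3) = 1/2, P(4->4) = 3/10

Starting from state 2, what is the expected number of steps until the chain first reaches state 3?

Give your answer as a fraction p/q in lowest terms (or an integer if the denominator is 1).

Let h_i = expected steps to first reach 3 from state i.
Boundary: h_3 = 0.
First-step equations for the other states:
  h_1 = 1 + 1/2*h_1 + 1/5*h_2 + 1/5*h_3 + 1/10*h_4
  h_2 = 1 + 3/10*h_1 + 1/5*h_2 + 1/5*h_3 + 3/10*h_4
  h_4 = 1 + 1/10*h_1 + 1/10*h_2 + 1/2*h_3 + 3/10*h_4

Substituting h_3 = 0 and rearranging gives the linear system (I - Q) h = 1:
  [1/2, -1/5, -1/10] . (h_1, h_2, h_4) = 1
  [-3/10, 4/5, -3/10] . (h_1, h_2, h_4) = 1
  [-1/10, -1/10, 7/10] . (h_1, h_2, h_4) = 1

Solving yields:
  h_1 = 410/103
  h_2 = 380/103
  h_4 = 260/103

Starting state is 2, so the expected hitting time is h_2 = 380/103.

Answer: 380/103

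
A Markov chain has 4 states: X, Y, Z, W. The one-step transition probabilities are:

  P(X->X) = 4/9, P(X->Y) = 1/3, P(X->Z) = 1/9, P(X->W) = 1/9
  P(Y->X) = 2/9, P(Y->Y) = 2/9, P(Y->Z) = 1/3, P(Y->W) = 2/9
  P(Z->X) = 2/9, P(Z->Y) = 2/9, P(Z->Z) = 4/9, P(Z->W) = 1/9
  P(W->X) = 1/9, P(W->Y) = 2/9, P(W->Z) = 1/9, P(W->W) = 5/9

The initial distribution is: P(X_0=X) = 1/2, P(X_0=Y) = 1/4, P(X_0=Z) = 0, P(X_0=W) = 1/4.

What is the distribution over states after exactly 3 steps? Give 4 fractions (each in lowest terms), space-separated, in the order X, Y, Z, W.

Propagating the distribution step by step (d_{t+1} = d_t * P):
d_0 = (X=1/2, Y=1/4, Z=0, W=1/4)
  d_1[X] = 1/2*4/9 + 1/4*2/9 + 0*2/9 + 1/4*1/9 = 11/36
  d_1[Y] = 1/2*1/3 + 1/4*2/9 + 0*2/9 + 1/4*2/9 = 5/18
  d_1[Z] = 1/2*1/9 + 1/4*1/3 + 0*4/9 + 1/4*1/9 = 1/6
  d_1[W] = 1/2*1/9 + 1/4*2/9 + 0*1/9 + 1/4*5/9 = 1/4
d_1 = (X=11/36, Y=5/18, Z=1/6, W=1/4)
  d_2[X] = 11/36*4/9 + 5/18*2/9 + 1/6*2/9 + 1/4*1/9 = 85/324
  d_2[Y] = 11/36*1/3 + 5/18*2/9 + 1/6*2/9 + 1/4*2/9 = 83/324
  d_2[Z] = 11/36*1/9 + 5/18*1/3 + 1/6*4/9 + 1/4*1/9 = 37/162
  d_2[W] = 11/36*1/9 + 5/18*2/9 + 1/6*1/9 + 1/4*5/9 = 41/162
d_2 = (X=85/324, Y=83/324, Z=37/162, W=41/162)
  d_3[X] = 85/324*4/9 + 83/324*2/9 + 37/162*2/9 + 41/162*1/9 = 184/729
  d_3[Y] = 85/324*1/3 + 83/324*2/9 + 37/162*2/9 + 41/162*2/9 = 733/2916
  d_3[Z] = 85/324*1/9 + 83/324*1/3 + 37/162*4/9 + 41/162*1/9 = 178/729
  d_3[W] = 85/324*1/9 + 83/324*2/9 + 37/162*1/9 + 41/162*5/9 = 245/972
d_3 = (X=184/729, Y=733/2916, Z=178/729, W=245/972)

Answer: 184/729 733/2916 178/729 245/972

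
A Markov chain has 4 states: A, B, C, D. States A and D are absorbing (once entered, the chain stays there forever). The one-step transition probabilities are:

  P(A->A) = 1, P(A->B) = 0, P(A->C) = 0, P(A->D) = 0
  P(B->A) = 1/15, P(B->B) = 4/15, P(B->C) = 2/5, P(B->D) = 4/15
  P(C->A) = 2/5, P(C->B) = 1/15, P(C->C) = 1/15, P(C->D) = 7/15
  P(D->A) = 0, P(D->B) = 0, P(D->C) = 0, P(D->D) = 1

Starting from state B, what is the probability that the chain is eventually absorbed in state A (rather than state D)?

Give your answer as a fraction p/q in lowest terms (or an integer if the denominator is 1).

Let a_i = P(absorbed in A | start in state i).
Boundary conditions: a_A = 1, a_D = 0.
For each transient state i, a_i = sum_j P(i->j) * a_j:
  a_B = 1/15*a_A + 4/15*a_B + 2/5*a_C + 4/15*a_D
  a_C = 2/5*a_A + 1/15*a_B + 1/15*a_C + 7/15*a_D

Substituting a_A = 1 and a_D = 0, rearrange to (I - Q) a = r where r[i] = P(i -> A):
  [11/15, -2/5] . (a_B, a_C) = 1/15
  [-1/15, 14/15] . (a_B, a_C) = 2/5

Solving yields:
  a_B = 25/74
  a_C = 67/148

Starting state is B, so the absorption probability is a_B = 25/74.

Answer: 25/74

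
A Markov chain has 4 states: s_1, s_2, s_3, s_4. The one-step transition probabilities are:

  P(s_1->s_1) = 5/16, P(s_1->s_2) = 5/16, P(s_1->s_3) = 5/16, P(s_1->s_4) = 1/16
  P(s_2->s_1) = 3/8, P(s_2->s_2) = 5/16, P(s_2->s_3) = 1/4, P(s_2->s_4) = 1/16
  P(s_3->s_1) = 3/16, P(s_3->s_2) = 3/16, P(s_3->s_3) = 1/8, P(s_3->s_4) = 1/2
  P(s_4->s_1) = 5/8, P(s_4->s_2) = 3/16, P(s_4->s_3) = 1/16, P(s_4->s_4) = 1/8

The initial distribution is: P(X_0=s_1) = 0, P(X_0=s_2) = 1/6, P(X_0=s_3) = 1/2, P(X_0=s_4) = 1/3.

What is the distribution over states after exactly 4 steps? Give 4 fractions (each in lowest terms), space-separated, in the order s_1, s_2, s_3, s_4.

Propagating the distribution step by step (d_{t+1} = d_t * P):
d_0 = (s_1=0, s_2=1/6, s_3=1/2, s_4=1/3)
  d_1[s_1] = 0*5/16 + 1/6*3/8 + 1/2*3/16 + 1/3*5/8 = 35/96
  d_1[s_2] = 0*5/16 + 1/6*5/16 + 1/2*3/16 + 1/3*3/16 = 5/24
  d_1[s_3] = 0*5/16 + 1/6*1/4 + 1/2*1/8 + 1/3*1/16 = 1/8
  d_1[s_4] = 0*1/16 + 1/6*1/16 + 1/2*1/2 + 1/3*1/8 = 29/96
d_1 = (s_1=35/96, s_2=5/24, s_3=1/8, s_4=29/96)
  d_2[s_1] = 35/96*5/16 + 5/24*3/8 + 1/8*3/16 + 29/96*5/8 = 207/512
  d_2[s_2] = 35/96*5/16 + 5/24*5/16 + 1/8*3/16 + 29/96*3/16 = 199/768
  d_2[s_3] = 35/96*5/16 + 5/24*1/4 + 1/8*1/8 + 29/96*1/16 = 77/384
  d_2[s_4] = 35/96*1/16 + 5/24*1/16 + 1/8*1/2 + 29/96*1/8 = 209/1536
d_2 = (s_1=207/512, s_2=199/768, s_3=77/384, s_4=209/1536)
  d_3[s_1] = 207/512*5/16 + 199/768*3/8 + 77/384*3/16 + 209/1536*5/8 = 8507/24576
  d_3[s_2] = 207/512*5/16 + 199/768*5/16 + 77/384*3/16 + 209/1536*3/16 = 3323/12288
  d_3[s_3] = 207/512*5/16 + 199/768*1/4 + 77/384*1/8 + 209/1536*1/16 = 2761/12288
  d_3[s_4] = 207/512*1/16 + 199/768*1/16 + 77/384*1/2 + 209/1536*1/8 = 3901/24576
d_3 = (s_1=8507/24576, s_2=3323/12288, s_3=2761/12288, s_4=3901/24576)
  d_4[s_1] = 8507/24576*5/16 + 3323/12288*3/8 + 2761/12288*3/16 + 3901/24576*5/8 = 137987/393216
  d_4[s_2] = 8507/24576*5/16 + 3323/12288*5/16 + 2761/12288*3/16 + 3901/24576*3/16 = 17339/65536
  d_4[s_3] = 8507/24576*5/16 + 3323/12288*1/4 + 2761/12288*1/8 + 3901/24576*1/16 = 2627/12288
  d_4[s_4] = 8507/24576*1/16 + 3323/12288*1/16 + 2761/12288*1/2 + 3901/24576*1/8 = 22377/131072
d_4 = (s_1=137987/393216, s_2=17339/65536, s_3=2627/12288, s_4=22377/131072)

Answer: 137987/393216 17339/65536 2627/12288 22377/131072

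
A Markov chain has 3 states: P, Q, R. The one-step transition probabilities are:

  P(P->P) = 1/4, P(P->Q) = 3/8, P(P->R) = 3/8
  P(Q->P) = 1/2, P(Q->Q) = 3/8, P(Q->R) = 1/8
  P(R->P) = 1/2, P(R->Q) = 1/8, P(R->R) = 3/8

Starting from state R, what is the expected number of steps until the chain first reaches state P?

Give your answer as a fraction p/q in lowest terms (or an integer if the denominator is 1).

Answer: 2

Derivation:
Let h_i = expected steps to first reach P from state i.
Boundary: h_P = 0.
First-step equations for the other states:
  h_Q = 1 + 1/2*h_P + 3/8*h_Q + 1/8*h_R
  h_R = 1 + 1/2*h_P + 1/8*h_Q + 3/8*h_R

Substituting h_P = 0 and rearranging gives the linear system (I - Q) h = 1:
  [5/8, -1/8] . (h_Q, h_R) = 1
  [-1/8, 5/8] . (h_Q, h_R) = 1

Solving yields:
  h_Q = 2
  h_R = 2

Starting state is R, so the expected hitting time is h_R = 2.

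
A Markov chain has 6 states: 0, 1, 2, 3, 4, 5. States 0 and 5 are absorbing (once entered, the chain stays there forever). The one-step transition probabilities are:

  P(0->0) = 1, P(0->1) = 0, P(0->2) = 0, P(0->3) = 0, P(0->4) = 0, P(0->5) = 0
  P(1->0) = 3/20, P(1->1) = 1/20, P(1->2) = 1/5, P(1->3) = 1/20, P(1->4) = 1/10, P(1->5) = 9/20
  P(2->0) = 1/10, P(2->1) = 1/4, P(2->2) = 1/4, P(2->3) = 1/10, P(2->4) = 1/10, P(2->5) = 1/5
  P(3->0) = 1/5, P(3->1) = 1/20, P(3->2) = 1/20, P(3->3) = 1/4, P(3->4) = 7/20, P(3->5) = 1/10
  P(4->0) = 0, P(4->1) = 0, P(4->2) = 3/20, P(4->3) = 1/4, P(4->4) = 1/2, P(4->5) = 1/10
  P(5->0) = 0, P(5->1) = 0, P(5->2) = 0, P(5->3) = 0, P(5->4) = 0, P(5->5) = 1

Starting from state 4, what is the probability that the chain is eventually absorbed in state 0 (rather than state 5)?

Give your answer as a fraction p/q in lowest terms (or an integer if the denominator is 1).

Answer: 8743/26316

Derivation:
Let a_i = P(absorbed in 0 | start in state i).
Boundary conditions: a_0 = 1, a_5 = 0.
For each transient state i, a_i = sum_j P(i->j) * a_j:
  a_1 = 3/20*a_0 + 1/20*a_1 + 1/5*a_2 + 1/20*a_3 + 1/10*a_4 + 9/20*a_5
  a_2 = 1/10*a_0 + 1/4*a_1 + 1/4*a_2 + 1/10*a_3 + 1/10*a_4 + 1/5*a_5
  a_3 = 1/5*a_0 + 1/20*a_1 + 1/20*a_2 + 1/4*a_3 + 7/20*a_4 + 1/10*a_5
  a_4 = 0*a_0 + 0*a_1 + 3/20*a_2 + 1/4*a_3 + 1/2*a_4 + 1/10*a_5

Substituting a_0 = 1 and a_5 = 0, rearrange to (I - Q) a = r where r[i] = P(i -> 0):
  [19/20, -1/5, -1/20, -1/10] . (a_1, a_2, a_3, a_4) = 3/20
  [-1/4, 3/4, -1/10, -1/10] . (a_1, a_2, a_3, a_4) = 1/10
  [-1/20, -1/20, 3/4, -7/20] . (a_1, a_2, a_3, a_4) = 1/5
  [0, -3/20, -1/4, 1/2] . (a_1, a_2, a_3, a_4) = 0

Solving yields:
  a_1 = 2525/8772
  a_2 = 8825/26316
  a_3 = 12191/26316
  a_4 = 8743/26316

Starting state is 4, so the absorption probability is a_4 = 8743/26316.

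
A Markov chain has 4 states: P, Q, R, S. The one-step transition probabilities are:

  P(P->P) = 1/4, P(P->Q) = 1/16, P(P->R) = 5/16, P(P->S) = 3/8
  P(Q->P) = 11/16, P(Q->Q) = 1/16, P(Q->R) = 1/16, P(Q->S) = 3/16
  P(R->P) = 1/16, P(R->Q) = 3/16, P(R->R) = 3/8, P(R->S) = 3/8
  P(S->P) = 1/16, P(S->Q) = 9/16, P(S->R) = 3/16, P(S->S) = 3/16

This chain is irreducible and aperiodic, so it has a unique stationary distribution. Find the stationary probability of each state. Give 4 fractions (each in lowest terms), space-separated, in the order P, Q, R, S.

Answer: 129/506 1171/5060 593/2530 1413/5060

Derivation:
The stationary distribution satisfies pi = pi * P, i.e.:
  pi_P = 1/4*pi_P + 11/16*pi_Q + 1/16*pi_R + 1/16*pi_S
  pi_Q = 1/16*pi_P + 1/16*pi_Q + 3/16*pi_R + 9/16*pi_S
  pi_R = 5/16*pi_P + 1/16*pi_Q + 3/8*pi_R + 3/16*pi_S
  pi_S = 3/8*pi_P + 3/16*pi_Q + 3/8*pi_R + 3/16*pi_S
with normalization: pi_P + pi_Q + pi_R + pi_S = 1.

Using the first 3 balance equations plus normalization, the linear system A*pi = b is:
  [-3/4, 11/16, 1/16, 1/16] . pi = 0
  [1/16, -15/16, 3/16, 9/16] . pi = 0
  [5/16, 1/16, -5/8, 3/16] . pi = 0
  [1, 1, 1, 1] . pi = 1

Solving yields:
  pi_P = 129/506
  pi_Q = 1171/5060
  pi_R = 593/2530
  pi_S = 1413/5060

Verification (pi * P):
  129/506*1/4 + 1171/5060*11/16 + 593/2530*1/16 + 1413/5060*1/16 = 129/506 = pi_P  (ok)
  129/506*1/16 + 1171/5060*1/16 + 593/2530*3/16 + 1413/5060*9/16 = 1171/5060 = pi_Q  (ok)
  129/506*5/16 + 1171/5060*1/16 + 593/2530*3/8 + 1413/5060*3/16 = 593/2530 = pi_R  (ok)
  129/506*3/8 + 1171/5060*3/16 + 593/2530*3/8 + 1413/5060*3/16 = 1413/5060 = pi_S  (ok)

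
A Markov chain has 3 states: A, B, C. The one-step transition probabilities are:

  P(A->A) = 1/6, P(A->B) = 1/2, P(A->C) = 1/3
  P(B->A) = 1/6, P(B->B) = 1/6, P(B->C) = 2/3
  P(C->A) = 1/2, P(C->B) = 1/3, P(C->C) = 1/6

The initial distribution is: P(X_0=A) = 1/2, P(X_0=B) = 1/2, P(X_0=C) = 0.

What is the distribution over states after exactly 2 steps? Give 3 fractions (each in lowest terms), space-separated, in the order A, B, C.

Propagating the distribution step by step (d_{t+1} = d_t * P):
d_0 = (A=1/2, B=1/2, C=0)
  d_1[A] = 1/2*1/6 + 1/2*1/6 + 0*1/2 = 1/6
  d_1[B] = 1/2*1/2 + 1/2*1/6 + 0*1/3 = 1/3
  d_1[C] = 1/2*1/3 + 1/2*2/3 + 0*1/6 = 1/2
d_1 = (A=1/6, B=1/3, C=1/2)
  d_2[A] = 1/6*1/6 + 1/3*1/6 + 1/2*1/2 = 1/3
  d_2[B] = 1/6*1/2 + 1/3*1/6 + 1/2*1/3 = 11/36
  d_2[C] = 1/6*1/3 + 1/3*2/3 + 1/2*1/6 = 13/36
d_2 = (A=1/3, B=11/36, C=13/36)

Answer: 1/3 11/36 13/36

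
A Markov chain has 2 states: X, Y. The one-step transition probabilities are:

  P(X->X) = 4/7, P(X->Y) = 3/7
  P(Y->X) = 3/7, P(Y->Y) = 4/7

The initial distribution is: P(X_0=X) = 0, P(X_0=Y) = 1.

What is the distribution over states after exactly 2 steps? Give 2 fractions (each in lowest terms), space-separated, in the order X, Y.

Propagating the distribution step by step (d_{t+1} = d_t * P):
d_0 = (X=0, Y=1)
  d_1[X] = 0*4/7 + 1*3/7 = 3/7
  d_1[Y] = 0*3/7 + 1*4/7 = 4/7
d_1 = (X=3/7, Y=4/7)
  d_2[X] = 3/7*4/7 + 4/7*3/7 = 24/49
  d_2[Y] = 3/7*3/7 + 4/7*4/7 = 25/49
d_2 = (X=24/49, Y=25/49)

Answer: 24/49 25/49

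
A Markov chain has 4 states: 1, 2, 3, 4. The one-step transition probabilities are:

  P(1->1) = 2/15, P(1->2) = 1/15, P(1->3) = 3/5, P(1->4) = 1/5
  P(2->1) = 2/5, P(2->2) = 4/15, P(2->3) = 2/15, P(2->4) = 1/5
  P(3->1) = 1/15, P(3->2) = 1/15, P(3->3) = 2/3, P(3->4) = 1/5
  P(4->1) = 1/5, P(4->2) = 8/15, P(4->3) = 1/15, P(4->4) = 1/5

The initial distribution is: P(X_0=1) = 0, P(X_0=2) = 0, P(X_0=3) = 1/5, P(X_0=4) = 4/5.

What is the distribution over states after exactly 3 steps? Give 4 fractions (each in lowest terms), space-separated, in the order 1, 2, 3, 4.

Propagating the distribution step by step (d_{t+1} = d_t * P):
d_0 = (1=0, 2=0, 3=1/5, 4=4/5)
  d_1[1] = 0*2/15 + 0*2/5 + 1/5*1/15 + 4/5*1/5 = 13/75
  d_1[2] = 0*1/15 + 0*4/15 + 1/5*1/15 + 4/5*8/15 = 11/25
  d_1[3] = 0*3/5 + 0*2/15 + 1/5*2/3 + 4/5*1/15 = 14/75
  d_1[4] = 0*1/5 + 0*1/5 + 1/5*1/5 + 4/5*1/5 = 1/5
d_1 = (1=13/75, 2=11/25, 3=14/75, 4=1/5)
  d_2[1] = 13/75*2/15 + 11/25*2/5 + 14/75*1/15 + 1/5*1/5 = 283/1125
  d_2[2] = 13/75*1/15 + 11/25*4/15 + 14/75*1/15 + 1/5*8/15 = 31/125
  d_2[3] = 13/75*3/5 + 11/25*2/15 + 14/75*2/3 + 1/5*1/15 = 338/1125
  d_2[4] = 13/75*1/5 + 11/25*1/5 + 14/75*1/5 + 1/5*1/5 = 1/5
d_2 = (1=283/1125, 2=31/125, 3=338/1125, 4=1/5)
  d_3[1] = 283/1125*2/15 + 31/125*2/5 + 338/1125*1/15 + 1/5*1/5 = 3253/16875
  d_3[2] = 283/1125*1/15 + 31/125*4/15 + 338/1125*1/15 + 1/5*8/15 = 131/625
  d_3[3] = 283/1125*3/5 + 31/125*2/15 + 338/1125*2/3 + 1/5*1/15 = 1342/3375
  d_3[4] = 283/1125*1/5 + 31/125*1/5 + 338/1125*1/5 + 1/5*1/5 = 1/5
d_3 = (1=3253/16875, 2=131/625, 3=1342/3375, 4=1/5)

Answer: 3253/16875 131/625 1342/3375 1/5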